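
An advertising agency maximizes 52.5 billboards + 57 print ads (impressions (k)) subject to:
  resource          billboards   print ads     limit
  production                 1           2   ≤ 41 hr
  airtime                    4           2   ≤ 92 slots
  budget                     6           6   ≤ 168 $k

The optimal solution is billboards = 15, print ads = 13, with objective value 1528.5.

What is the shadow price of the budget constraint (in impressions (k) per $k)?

8

At the optimum: production uses 41 of 41 (binding); airtime uses 86 of 92 (slack = 6); budget uses 168 of 168 (binding).
Slack constraints have shadow price 0 (complementary slackness).
The binding rows give the dual system: 1·y_production + 6·y_budget = 52.5 and 2·y_production + 6·y_budget = 57.
→ y_production = 4.5 and y_budget = 8.
Shadow price of budget = 8.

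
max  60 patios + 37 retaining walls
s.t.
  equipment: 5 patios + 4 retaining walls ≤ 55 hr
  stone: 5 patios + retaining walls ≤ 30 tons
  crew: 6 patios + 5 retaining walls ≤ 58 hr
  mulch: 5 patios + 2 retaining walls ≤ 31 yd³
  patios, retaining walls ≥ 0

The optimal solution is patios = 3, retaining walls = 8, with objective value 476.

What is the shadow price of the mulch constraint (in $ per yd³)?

Check each constraint at x*: equipment 47/55 (slack 8); stone 23/30 (slack 7); crew 58/58 (tight); mulch 31/31 (tight).
Slack constraints have shadow price 0 (complementary slackness).
From A_Bᵀ y = c: 6·y_crew + 5·y_mulch = 60; 5·y_crew + 2·y_mulch = 37.
This yields shadow prices y_crew = 5, y_mulch = 6.
Shadow price of mulch = 6.

6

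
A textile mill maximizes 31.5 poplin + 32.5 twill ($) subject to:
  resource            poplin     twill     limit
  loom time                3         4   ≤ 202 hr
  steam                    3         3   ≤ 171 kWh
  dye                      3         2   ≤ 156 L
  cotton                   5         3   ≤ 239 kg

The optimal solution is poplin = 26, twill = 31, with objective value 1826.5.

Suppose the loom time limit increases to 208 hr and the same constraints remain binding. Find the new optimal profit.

Check each constraint at x*: loom time 202/202 (tight); steam 171/171 (tight); dye 140/156 (slack 16); cotton 223/239 (slack 16).
By complementary slackness, y = 0 for the non-binding constraints.
From A_Bᵀ y = c: 3·y_loom time + 3·y_steam = 31.5; 4·y_loom time + 3·y_steam = 32.5.
Solving: y_loom time = 1, y_steam = 9.5.
Δz = y_loom time·Δb = 1 × (6) = 6, so new z* = 1826.5 + 6 = 1832.5.

1832.5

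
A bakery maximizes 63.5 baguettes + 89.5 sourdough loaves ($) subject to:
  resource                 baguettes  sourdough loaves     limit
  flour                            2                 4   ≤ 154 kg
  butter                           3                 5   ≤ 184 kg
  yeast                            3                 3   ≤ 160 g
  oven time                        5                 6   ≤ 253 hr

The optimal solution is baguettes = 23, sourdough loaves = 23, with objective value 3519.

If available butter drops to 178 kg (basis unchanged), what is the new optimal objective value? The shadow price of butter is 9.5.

Δb = -6, so new z* = 3519 + (9.5)·(-6) = 3519 − 57 = 3462.

3462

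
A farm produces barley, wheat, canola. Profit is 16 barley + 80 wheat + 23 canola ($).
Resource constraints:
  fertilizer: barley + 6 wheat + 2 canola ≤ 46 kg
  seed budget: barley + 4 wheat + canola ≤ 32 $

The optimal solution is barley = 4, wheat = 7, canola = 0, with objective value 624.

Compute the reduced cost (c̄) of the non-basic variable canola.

-1

At the optimum: fertilizer uses 46 of 46 (binding); seed budget uses 32 of 32 (binding).
From A_Bᵀ y = c: 1·y_fertilizer + 1·y_seed budget = 16; 6·y_fertilizer + 4·y_seed budget = 80.
This yields shadow prices y_fertilizer = 8, y_seed budget = 8.
Reduced cost of canola: c₃ − yᵀa₃ = 23 − (8·2 + 8·1) = 23 − 24 = -1.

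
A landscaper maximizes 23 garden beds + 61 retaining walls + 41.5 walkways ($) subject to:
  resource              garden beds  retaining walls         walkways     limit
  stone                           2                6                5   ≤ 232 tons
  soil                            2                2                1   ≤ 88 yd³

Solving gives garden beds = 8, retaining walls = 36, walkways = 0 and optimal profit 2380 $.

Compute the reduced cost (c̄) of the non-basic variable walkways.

-8

At the optimum: stone uses 232 of 232 (binding); soil uses 88 of 88 (binding).
The binding rows give the dual system: 2·y_stone + 2·y_soil = 23 and 6·y_stone + 2·y_soil = 61.
Solving: y_stone = 9.5, y_soil = 2.
Reduced cost of walkways: c₃ − yᵀa₃ = 41.5 − (9.5·5 + 2·1) = 41.5 − 49.5 = -8.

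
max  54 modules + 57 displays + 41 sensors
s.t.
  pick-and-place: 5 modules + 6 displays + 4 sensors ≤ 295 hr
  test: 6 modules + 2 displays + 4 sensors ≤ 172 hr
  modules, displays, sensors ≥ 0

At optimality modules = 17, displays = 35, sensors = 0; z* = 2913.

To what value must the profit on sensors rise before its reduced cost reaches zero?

Both pick-and-place and test are binding at x*.
The binding rows give the dual system: 5·y_pick-and-place + 6·y_test = 54 and 6·y_pick-and-place + 2·y_test = 57.
Solving: y_pick-and-place = 9, y_test = 1.5.
sensors enters the basis when its profit ≥ yᵀa₃ = 9·4 + 1.5·4 = 42.

42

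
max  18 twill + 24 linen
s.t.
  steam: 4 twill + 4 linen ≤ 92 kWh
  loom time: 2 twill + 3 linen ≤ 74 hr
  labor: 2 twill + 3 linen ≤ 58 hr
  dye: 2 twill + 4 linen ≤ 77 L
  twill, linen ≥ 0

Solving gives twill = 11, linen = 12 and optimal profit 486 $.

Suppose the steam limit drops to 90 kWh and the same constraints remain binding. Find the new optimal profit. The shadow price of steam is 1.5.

483

Δb = -2, so new z* = 486 + (1.5)·(-2) = 486 − 3 = 483.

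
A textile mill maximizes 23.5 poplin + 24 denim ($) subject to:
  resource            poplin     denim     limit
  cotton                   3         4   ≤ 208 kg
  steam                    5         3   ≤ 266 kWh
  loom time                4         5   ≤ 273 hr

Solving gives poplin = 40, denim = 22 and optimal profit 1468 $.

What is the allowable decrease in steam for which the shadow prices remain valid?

Binding constraints: cotton, steam. The basis is B = [[3,4],[5,3]] with det -11.
Per unit decrease in steam, x* moves by d = (-0.3636, 0.2727).
The basis stays optimal until poplin reaches 0; allowable decrease = 110 kWh.

110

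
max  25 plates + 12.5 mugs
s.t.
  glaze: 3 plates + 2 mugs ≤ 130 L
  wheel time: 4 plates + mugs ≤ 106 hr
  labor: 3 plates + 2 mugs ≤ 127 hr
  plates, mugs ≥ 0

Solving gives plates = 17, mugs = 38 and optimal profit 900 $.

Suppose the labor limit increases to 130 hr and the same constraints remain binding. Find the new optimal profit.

915

Check each constraint at x*: glaze 127/130 (slack 3); wheel time 106/106 (tight); labor 127/127 (tight).
By complementary slackness, y = 0 for the non-binding constraint.
The binding rows give the dual system: 4·y_wheel time + 3·y_labor = 25 and 1·y_wheel time + 2·y_labor = 12.5.
Solving: y_wheel time = 2.5, y_labor = 5.
Δz = y_labor·Δb = 5 × (3) = 15, so new z* = 900 + 15 = 915.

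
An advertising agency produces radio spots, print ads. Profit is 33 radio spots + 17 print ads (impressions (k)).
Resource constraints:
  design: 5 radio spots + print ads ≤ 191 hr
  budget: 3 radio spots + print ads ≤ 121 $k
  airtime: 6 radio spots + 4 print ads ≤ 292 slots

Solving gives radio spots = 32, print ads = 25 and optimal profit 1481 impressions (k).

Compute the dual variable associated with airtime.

3

Check each constraint at x*: design 185/191 (slack 6); budget 121/121 (tight); airtime 292/292 (tight).
Since design is not tight, its dual is 0.
The binding rows give the dual system: 3·y_budget + 6·y_airtime = 33 and 1·y_budget + 4·y_airtime = 17.
Solving: y_budget = 5, y_airtime = 3.
Shadow price of airtime = 3.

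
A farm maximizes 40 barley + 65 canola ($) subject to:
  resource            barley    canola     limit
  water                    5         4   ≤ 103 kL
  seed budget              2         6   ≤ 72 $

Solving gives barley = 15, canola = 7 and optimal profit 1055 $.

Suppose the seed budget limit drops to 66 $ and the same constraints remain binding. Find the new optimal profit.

Check each constraint at x*: water 103/103 (tight); seed budget 72/72 (tight).
Dual feasibility on the basic columns requires 5·y_water + 2·y_seed budget = 40, 4·y_water + 6·y_seed budget = 65.
→ y_water = 5 and y_seed budget = 7.5.
Δz = y_seed budget·Δb = 7.5 × (-6) = -45, so new z* = 1055 − 45 = 1010.

1010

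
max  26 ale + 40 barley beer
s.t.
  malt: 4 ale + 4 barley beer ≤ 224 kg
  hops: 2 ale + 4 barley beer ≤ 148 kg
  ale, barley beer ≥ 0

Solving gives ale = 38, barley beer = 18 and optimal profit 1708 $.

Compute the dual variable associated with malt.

3

At the optimum: malt uses 224 of 224 (binding); hops uses 148 of 148 (binding).
From A_Bᵀ y = c: 4·y_malt + 2·y_hops = 26; 4·y_malt + 4·y_hops = 40.
→ y_malt = 3 and y_hops = 7.
Shadow price of malt = 3.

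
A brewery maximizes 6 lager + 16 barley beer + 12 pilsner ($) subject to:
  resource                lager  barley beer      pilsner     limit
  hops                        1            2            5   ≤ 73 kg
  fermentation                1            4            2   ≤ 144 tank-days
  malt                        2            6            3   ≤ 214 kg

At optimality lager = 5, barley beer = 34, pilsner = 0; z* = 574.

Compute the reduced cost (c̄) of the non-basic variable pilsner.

-4

Binding: hops and malt. Non-binding: fermentation (3 unused).
Slack constraints have shadow price 0 (complementary slackness).
From A_Bᵀ y = c: 1·y_hops + 2·y_malt = 6; 2·y_hops + 6·y_malt = 16.
Solving: y_hops = 2, y_malt = 2.
Reduced cost of pilsner: c₃ − yᵀa₃ = 12 − (2·5 + 2·3) = 12 − 16 = -4.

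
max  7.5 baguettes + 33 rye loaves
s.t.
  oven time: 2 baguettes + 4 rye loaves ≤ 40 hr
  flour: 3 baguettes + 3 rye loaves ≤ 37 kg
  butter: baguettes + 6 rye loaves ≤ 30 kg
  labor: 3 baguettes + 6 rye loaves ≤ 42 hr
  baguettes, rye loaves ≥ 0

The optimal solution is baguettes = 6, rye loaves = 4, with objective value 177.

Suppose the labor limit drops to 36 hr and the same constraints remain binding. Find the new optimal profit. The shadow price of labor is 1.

171

Δb = -6, so new z* = 177 + (1)·(-6) = 177 − 6 = 171.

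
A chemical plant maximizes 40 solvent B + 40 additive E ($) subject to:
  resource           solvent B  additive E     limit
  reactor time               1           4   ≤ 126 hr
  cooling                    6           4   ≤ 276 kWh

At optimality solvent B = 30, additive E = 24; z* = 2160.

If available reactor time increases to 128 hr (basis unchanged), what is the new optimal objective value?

2168

At the optimum: reactor time uses 126 of 126 (binding); cooling uses 276 of 276 (binding).
Dual feasibility on the basic columns requires 1·y_reactor time + 6·y_cooling = 40, 4·y_reactor time + 4·y_cooling = 40.
Solving: y_reactor time = 4, y_cooling = 6.
Δz = y_reactor time·Δb = 4 × (2) = 8, so new z* = 2160 + 8 = 2168.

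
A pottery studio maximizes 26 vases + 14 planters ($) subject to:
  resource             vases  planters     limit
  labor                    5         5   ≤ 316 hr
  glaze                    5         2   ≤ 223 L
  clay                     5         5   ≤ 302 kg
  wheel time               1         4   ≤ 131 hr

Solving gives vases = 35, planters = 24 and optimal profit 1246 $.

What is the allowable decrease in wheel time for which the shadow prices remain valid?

Binding constraints: glaze, wheel time. The basis is B = [[5,2],[1,4]] with det 18.
Per unit decrease in wheel time, x* moves by d = (0.1111, -0.2778).
The basis stays optimal until planters reaches 0; allowable decrease = 86.4 hr.

86.4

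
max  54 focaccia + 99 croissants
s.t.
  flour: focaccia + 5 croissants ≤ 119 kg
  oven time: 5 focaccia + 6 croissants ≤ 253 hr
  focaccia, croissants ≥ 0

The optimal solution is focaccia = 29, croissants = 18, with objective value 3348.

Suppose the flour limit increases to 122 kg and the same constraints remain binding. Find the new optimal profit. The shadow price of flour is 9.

Δb = 3, so new z* = 3348 + (9)·(3) = 3348 + 27 = 3375.

3375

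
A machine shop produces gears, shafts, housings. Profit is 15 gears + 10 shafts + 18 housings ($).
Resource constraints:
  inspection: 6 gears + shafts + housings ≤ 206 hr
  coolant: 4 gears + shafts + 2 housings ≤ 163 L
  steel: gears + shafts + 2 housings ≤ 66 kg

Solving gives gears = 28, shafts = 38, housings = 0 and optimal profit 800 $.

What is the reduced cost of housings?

-1

Binding: inspection and steel. Non-binding: coolant (13 unused).
Slack constraints have shadow price 0 (complementary slackness).
From A_Bᵀ y = c: 6·y_inspection + 1·y_steel = 15; 1·y_inspection + 1·y_steel = 10.
→ y_inspection = 1 and y_steel = 9.
Reduced cost of housings: c₃ − yᵀa₃ = 18 − (1·1 + 9·2) = 18 − 19 = -1.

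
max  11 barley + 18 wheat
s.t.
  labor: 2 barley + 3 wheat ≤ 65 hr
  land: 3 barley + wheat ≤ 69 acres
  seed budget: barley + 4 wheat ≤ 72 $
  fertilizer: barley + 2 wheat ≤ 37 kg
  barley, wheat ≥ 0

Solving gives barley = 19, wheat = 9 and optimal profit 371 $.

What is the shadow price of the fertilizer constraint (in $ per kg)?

Binding: labor and fertilizer. Non-binding: land (3 unused), seed budget (17 unused).
Since land, seed budget are not tight, their duals are 0.
Dual feasibility on the basic columns requires 2·y_labor + 1·y_fertilizer = 11, 3·y_labor + 2·y_fertilizer = 18.
This yields shadow prices y_labor = 4, y_fertilizer = 3.
Shadow price of fertilizer = 3.

3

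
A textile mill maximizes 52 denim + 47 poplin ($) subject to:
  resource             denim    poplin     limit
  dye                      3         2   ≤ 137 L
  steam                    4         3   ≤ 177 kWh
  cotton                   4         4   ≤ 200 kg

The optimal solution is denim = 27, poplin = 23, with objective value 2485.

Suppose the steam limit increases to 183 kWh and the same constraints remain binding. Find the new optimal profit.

2515

Binding: steam and cotton. Non-binding: dye (10 unused).
Since dye is not tight, its dual is 0.
The binding rows give the dual system: 4·y_steam + 4·y_cotton = 52 and 3·y_steam + 4·y_cotton = 47.
Solving: y_steam = 5, y_cotton = 8.
Δz = y_steam·Δb = 5 × (6) = 30, so new z* = 2485 + 30 = 2515.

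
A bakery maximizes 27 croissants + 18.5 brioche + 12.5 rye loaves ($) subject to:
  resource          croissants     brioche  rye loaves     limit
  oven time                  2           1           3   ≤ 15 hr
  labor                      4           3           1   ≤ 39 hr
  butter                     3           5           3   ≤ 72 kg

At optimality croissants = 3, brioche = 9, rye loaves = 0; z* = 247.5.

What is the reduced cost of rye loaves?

-3

At the optimum: oven time uses 15 of 15 (binding); labor uses 39 of 39 (binding); butter uses 54 of 72 (slack = 18).
Slack constraints have shadow price 0 (complementary slackness).
From A_Bᵀ y = c: 2·y_oven time + 4·y_labor = 27; 1·y_oven time + 3·y_labor = 18.5.
Solving: y_oven time = 3.5, y_labor = 5.
Reduced cost of rye loaves: c₃ − yᵀa₃ = 12.5 − (3.5·3 + 5·1) = 12.5 − 15.5 = -3.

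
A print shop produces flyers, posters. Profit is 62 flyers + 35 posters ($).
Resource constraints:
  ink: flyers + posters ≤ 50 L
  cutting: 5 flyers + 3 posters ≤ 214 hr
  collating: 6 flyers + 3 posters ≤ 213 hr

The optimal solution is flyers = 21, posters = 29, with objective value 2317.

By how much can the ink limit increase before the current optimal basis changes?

Binding constraints: ink, collating. The basis is B = [[1,1],[6,3]] with det -3.
Per unit increase in ink, x* moves by d = (-1, 2).
The basis stays optimal until flyers reaches 0; allowable increase = 21 L.

21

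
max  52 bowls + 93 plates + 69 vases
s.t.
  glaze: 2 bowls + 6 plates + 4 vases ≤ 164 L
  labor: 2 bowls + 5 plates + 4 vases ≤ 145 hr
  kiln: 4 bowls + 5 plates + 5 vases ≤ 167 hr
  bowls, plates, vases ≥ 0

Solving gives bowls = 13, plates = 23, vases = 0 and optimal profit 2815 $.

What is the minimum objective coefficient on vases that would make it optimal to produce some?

77

Binding: glaze and kiln. Non-binding: labor (4 unused).
Since labor is not tight, its dual is 0.
The binding rows give the dual system: 2·y_glaze + 4·y_kiln = 52 and 6·y_glaze + 5·y_kiln = 93.
Solving: y_glaze = 8, y_kiln = 9.
vases enters the basis when its profit ≥ yᵀa₃ = 8·4 + 9·5 = 77.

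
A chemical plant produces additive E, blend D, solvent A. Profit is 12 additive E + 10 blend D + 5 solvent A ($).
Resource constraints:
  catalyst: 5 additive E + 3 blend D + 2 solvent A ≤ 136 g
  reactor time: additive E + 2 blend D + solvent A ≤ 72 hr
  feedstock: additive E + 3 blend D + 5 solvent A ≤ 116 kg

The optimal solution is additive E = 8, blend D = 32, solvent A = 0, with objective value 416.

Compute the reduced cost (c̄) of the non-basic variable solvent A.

Binding: catalyst and reactor time. Non-binding: feedstock (12 unused).
Since feedstock is not tight, its dual is 0.
Dual feasibility on the basic columns requires 5·y_catalyst + 1·y_reactor time = 12, 3·y_catalyst + 2·y_reactor time = 10.
This yields shadow prices y_catalyst = 2, y_reactor time = 2.
Reduced cost of solvent A: c₃ − yᵀa₃ = 5 − (2·2 + 2·1) = 5 − 6 = -1.

-1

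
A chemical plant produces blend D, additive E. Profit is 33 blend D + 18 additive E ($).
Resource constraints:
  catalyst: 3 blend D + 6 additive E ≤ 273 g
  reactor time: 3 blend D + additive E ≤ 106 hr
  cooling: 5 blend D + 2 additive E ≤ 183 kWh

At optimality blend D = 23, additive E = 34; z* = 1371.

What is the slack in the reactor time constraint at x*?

3

reactor time used = 3·23 + 1·34 = 103; slack = 106 − 103 = 3.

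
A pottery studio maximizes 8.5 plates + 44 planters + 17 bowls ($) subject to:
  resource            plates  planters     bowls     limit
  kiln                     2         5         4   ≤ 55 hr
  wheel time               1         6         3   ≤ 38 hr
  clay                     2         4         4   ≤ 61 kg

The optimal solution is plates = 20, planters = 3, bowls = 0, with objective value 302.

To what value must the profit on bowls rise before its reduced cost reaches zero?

23.5

Check each constraint at x*: kiln 55/55 (tight); wheel time 38/38 (tight); clay 52/61 (slack 9).
Slack constraints have shadow price 0 (complementary slackness).
The binding rows give the dual system: 2·y_kiln + 1·y_wheel time = 8.5 and 5·y_kiln + 6·y_wheel time = 44.
→ y_kiln = 1 and y_wheel time = 6.5.
bowls enters the basis when its profit ≥ yᵀa₃ = 1·4 + 6.5·3 = 23.5.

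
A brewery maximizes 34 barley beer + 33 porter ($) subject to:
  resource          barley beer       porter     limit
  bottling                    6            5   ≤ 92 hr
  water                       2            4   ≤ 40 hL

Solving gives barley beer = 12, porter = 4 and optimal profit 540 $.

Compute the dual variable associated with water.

2

Both bottling and water are binding at x*.
The binding rows give the dual system: 6·y_bottling + 2·y_water = 34 and 5·y_bottling + 4·y_water = 33.
Solving: y_bottling = 5, y_water = 2.
Shadow price of water = 2.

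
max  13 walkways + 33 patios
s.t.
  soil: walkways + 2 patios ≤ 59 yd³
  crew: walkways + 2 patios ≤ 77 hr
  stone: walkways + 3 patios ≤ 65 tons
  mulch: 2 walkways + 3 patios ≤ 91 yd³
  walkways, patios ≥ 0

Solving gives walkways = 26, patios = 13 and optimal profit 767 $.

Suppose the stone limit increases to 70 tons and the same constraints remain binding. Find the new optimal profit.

812

At the optimum: soil uses 52 of 59 (slack = 7); crew uses 52 of 77 (slack = 25); stone uses 65 of 65 (binding); mulch uses 91 of 91 (binding).
Since soil, crew are not tight, their duals are 0.
From A_Bᵀ y = c: 1·y_stone + 2·y_mulch = 13; 3·y_stone + 3·y_mulch = 33.
This yields shadow prices y_stone = 9, y_mulch = 2.
Δz = y_stone·Δb = 9 × (5) = 45, so new z* = 767 + 45 = 812.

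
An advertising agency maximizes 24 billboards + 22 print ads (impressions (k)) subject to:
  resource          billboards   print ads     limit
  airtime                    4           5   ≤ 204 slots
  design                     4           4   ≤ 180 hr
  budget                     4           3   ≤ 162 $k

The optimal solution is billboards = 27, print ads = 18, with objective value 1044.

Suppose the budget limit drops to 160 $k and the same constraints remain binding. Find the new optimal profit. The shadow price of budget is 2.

1040

Δb = -2, so new z* = 1044 + (2)·(-2) = 1044 − 4 = 1040.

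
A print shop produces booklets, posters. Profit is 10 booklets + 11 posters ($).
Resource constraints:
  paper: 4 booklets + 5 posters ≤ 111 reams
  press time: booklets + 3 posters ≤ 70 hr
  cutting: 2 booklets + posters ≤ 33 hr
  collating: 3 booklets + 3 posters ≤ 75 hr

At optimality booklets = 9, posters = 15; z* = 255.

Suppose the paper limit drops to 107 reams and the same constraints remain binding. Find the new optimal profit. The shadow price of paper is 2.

Δb = -4, so new z* = 255 + (2)·(-4) = 255 − 8 = 247.

247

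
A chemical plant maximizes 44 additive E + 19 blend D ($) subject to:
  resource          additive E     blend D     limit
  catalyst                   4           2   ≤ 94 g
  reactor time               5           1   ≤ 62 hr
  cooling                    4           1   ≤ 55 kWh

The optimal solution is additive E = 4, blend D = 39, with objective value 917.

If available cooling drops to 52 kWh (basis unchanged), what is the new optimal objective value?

Check each constraint at x*: catalyst 94/94 (tight); reactor time 59/62 (slack 3); cooling 55/55 (tight).
By complementary slackness, y = 0 for the non-binding constraint.
Dual feasibility on the basic columns requires 4·y_catalyst + 4·y_cooling = 44, 2·y_catalyst + 1·y_cooling = 19.
This yields shadow prices y_catalyst = 8, y_cooling = 3.
Δz = y_cooling·Δb = 3 × (-3) = -9, so new z* = 917 − 9 = 908.

908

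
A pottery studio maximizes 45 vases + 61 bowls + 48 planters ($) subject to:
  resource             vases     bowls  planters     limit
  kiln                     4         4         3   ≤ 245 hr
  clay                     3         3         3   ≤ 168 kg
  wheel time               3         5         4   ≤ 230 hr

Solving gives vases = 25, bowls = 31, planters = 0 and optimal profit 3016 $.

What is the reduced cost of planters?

-5

At the optimum: kiln uses 224 of 245 (slack = 21); clay uses 168 of 168 (binding); wheel time uses 230 of 230 (binding).
By complementary slackness, y = 0 for the non-binding constraint.
The binding rows give the dual system: 3·y_clay + 3·y_wheel time = 45 and 3·y_clay + 5·y_wheel time = 61.
This yields shadow prices y_clay = 7, y_wheel time = 8.
Reduced cost of planters: c₃ − yᵀa₃ = 48 − (7·3 + 8·4) = 48 − 53 = -5.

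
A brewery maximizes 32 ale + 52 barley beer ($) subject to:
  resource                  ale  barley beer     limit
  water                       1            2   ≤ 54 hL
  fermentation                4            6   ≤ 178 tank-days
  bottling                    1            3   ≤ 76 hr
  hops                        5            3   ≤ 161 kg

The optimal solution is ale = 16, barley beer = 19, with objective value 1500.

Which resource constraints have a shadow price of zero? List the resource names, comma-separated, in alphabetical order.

bottling, hops

water: 54/54 (binding)
fermentation: 178/178 (binding)
bottling: 73/76 (slack 3)
hops: 137/161 (slack 24)
By complementary slackness, a constraint with positive slack has shadow price 0 → bottling, hops.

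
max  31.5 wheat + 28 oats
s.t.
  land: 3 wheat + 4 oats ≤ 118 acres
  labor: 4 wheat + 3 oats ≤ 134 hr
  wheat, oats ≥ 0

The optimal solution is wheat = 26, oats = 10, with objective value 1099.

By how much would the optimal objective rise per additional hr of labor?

Check each constraint at x*: land 118/118 (tight); labor 134/134 (tight).
From A_Bᵀ y = c: 3·y_land + 4·y_labor = 31.5; 4·y_land + 3·y_labor = 28.
This yields shadow prices y_land = 2.5, y_labor = 6.
Shadow price of labor = 6.

6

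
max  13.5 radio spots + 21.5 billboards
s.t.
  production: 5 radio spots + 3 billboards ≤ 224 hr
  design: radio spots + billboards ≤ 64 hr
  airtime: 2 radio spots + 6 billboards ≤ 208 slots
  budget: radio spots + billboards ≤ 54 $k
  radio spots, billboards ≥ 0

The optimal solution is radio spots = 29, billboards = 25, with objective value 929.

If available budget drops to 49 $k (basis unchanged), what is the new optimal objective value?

Check each constraint at x*: production 220/224 (slack 4); design 54/64 (slack 10); airtime 208/208 (tight); budget 54/54 (tight).
By complementary slackness, y = 0 for the non-binding constraints.
Dual feasibility on the basic columns requires 2·y_airtime + 1·y_budget = 13.5, 6·y_airtime + 1·y_budget = 21.5.
→ y_airtime = 2 and y_budget = 9.5.
Δz = y_budget·Δb = 9.5 × (-5) = -47.5, so new z* = 929 − 47.5 = 881.5.

881.5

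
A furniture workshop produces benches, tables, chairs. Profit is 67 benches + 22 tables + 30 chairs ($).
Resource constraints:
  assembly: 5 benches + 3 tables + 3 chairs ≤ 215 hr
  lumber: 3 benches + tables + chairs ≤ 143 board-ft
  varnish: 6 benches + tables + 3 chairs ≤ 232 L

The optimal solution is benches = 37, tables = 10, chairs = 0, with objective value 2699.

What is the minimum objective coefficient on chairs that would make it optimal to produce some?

At the optimum: assembly uses 215 of 215 (binding); lumber uses 121 of 143 (slack = 22); varnish uses 232 of 232 (binding).
By complementary slackness, y = 0 for the non-binding constraint.
Dual feasibility on the basic columns requires 5·y_assembly + 6·y_varnish = 67, 3·y_assembly + 1·y_varnish = 22.
This yields shadow prices y_assembly = 5, y_varnish = 7.
chairs enters the basis when its profit ≥ yᵀa₃ = 5·3 + 7·3 = 36.

36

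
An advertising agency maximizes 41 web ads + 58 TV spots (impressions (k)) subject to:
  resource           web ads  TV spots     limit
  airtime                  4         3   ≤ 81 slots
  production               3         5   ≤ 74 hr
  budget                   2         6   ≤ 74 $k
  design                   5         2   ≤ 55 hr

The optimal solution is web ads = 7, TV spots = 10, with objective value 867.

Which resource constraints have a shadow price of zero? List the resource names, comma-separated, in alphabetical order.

airtime: 58/81 (slack 23)
production: 71/74 (slack 3)
budget: 74/74 (binding)
design: 55/55 (binding)
By complementary slackness, a constraint with positive slack has shadow price 0 → airtime, production.

airtime, production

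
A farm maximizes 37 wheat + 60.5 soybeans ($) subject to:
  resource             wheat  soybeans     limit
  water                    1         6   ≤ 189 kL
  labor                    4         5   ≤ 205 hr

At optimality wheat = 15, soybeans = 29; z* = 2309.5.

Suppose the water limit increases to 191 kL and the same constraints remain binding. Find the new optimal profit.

2315.5

At the optimum: water uses 189 of 189 (binding); labor uses 205 of 205 (binding).
From A_Bᵀ y = c: 1·y_water + 4·y_labor = 37; 6·y_water + 5·y_labor = 60.5.
Solving: y_water = 3, y_labor = 8.5.
Δz = y_water·Δb = 3 × (2) = 6, so new z* = 2309.5 + 6 = 2315.5.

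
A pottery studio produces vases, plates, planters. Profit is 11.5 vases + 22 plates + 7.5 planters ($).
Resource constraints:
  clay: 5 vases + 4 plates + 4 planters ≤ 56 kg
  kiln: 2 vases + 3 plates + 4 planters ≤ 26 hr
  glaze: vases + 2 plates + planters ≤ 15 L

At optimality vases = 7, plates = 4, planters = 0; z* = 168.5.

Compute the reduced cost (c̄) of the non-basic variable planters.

-6

Binding: kiln and glaze. Non-binding: clay (5 unused).
Slack constraints have shadow price 0 (complementary slackness).
Dual feasibility on the basic columns requires 2·y_kiln + 1·y_glaze = 11.5, 3·y_kiln + 2·y_glaze = 22.
→ y_kiln = 1 and y_glaze = 9.5.
Reduced cost of planters: c₃ − yᵀa₃ = 7.5 − (1·4 + 9.5·1) = 7.5 − 13.5 = -6.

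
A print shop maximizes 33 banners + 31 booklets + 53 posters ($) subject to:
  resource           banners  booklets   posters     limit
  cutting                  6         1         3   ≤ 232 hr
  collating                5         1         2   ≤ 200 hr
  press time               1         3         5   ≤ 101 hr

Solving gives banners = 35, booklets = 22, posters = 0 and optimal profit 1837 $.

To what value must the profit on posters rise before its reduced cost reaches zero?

57

Binding: cutting and press time. Non-binding: collating (3 unused).
Slack constraints have shadow price 0 (complementary slackness).
Dual feasibility on the basic columns requires 6·y_cutting + 1·y_press time = 33, 1·y_cutting + 3·y_press time = 31.
This yields shadow prices y_cutting = 4, y_press time = 9.
posters enters the basis when its profit ≥ yᵀa₃ = 4·3 + 9·5 = 57.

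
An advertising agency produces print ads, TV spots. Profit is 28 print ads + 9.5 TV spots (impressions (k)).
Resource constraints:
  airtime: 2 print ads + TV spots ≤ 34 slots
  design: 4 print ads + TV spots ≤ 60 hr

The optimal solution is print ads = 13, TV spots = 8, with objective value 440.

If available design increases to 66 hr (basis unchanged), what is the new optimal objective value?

At the optimum: airtime uses 34 of 34 (binding); design uses 60 of 60 (binding).
From A_Bᵀ y = c: 2·y_airtime + 4·y_design = 28; 1·y_airtime + 1·y_design = 9.5.
Solving: y_airtime = 5, y_design = 4.5.
Δz = y_design·Δb = 4.5 × (6) = 27, so new z* = 440 + 27 = 467.

467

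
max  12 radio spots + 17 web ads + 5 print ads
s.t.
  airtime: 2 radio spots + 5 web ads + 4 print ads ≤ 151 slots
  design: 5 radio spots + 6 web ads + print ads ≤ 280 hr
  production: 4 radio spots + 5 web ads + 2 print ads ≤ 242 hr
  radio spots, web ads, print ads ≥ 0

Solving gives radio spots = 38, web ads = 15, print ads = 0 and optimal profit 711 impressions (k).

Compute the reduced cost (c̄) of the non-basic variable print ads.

Binding: airtime and design. Non-binding: production (15 unused).
By complementary slackness, y = 0 for the non-binding constraint.
From A_Bᵀ y = c: 2·y_airtime + 5·y_design = 12; 5·y_airtime + 6·y_design = 17.
→ y_airtime = 1 and y_design = 2.
Reduced cost of print ads: c₃ − yᵀa₃ = 5 − (1·4 + 2·1) = 5 − 6 = -1.

-1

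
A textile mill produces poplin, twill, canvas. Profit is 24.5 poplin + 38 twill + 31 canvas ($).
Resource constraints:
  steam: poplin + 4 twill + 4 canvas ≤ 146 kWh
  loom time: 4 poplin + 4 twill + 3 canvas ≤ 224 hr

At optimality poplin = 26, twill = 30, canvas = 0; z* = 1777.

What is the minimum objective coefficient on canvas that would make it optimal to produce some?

Both steam and loom time are binding at x*.
Dual feasibility on the basic columns requires 1·y_steam + 4·y_loom time = 24.5, 4·y_steam + 4·y_loom time = 38.
Solving: y_steam = 4.5, y_loom time = 5.
canvas enters the basis when its profit ≥ yᵀa₃ = 4.5·4 + 5·3 = 33.

33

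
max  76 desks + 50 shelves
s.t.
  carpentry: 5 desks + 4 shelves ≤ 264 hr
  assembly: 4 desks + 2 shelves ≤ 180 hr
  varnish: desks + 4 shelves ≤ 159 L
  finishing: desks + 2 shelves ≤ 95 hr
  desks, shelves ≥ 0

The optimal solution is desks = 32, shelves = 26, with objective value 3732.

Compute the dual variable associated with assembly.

Check each constraint at x*: carpentry 264/264 (tight); assembly 180/180 (tight); varnish 136/159 (slack 23); finishing 84/95 (slack 11).
Since varnish, finishing are not tight, their duals are 0.
From A_Bᵀ y = c: 5·y_carpentry + 4·y_assembly = 76; 4·y_carpentry + 2·y_assembly = 50.
This yields shadow prices y_carpentry = 8, y_assembly = 9.
Shadow price of assembly = 9.

9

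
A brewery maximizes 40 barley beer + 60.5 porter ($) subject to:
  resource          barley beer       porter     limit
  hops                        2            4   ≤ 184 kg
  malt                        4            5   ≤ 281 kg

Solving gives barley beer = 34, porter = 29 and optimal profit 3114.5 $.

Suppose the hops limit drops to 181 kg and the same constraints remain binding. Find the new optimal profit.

Both hops and malt are binding at x*.
The binding rows give the dual system: 2·y_hops + 4·y_malt = 40 and 4·y_hops + 5·y_malt = 60.5.
This yields shadow prices y_hops = 7, y_malt = 6.5.
Δz = y_hops·Δb = 7 × (-3) = -21, so new z* = 3114.5 − 21 = 3093.5.

3093.5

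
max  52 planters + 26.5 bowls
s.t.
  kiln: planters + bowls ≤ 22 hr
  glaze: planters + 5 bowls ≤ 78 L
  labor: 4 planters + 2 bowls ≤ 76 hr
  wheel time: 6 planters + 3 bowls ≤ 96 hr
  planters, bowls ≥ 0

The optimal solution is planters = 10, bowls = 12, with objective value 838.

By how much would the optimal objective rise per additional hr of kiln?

1

Check each constraint at x*: kiln 22/22 (tight); glaze 70/78 (slack 8); labor 64/76 (slack 12); wheel time 96/96 (tight).
By complementary slackness, y = 0 for the non-binding constraints.
Dual feasibility on the basic columns requires 1·y_kiln + 6·y_wheel time = 52, 1·y_kiln + 3·y_wheel time = 26.5.
→ y_kiln = 1 and y_wheel time = 8.5.
Shadow price of kiln = 1.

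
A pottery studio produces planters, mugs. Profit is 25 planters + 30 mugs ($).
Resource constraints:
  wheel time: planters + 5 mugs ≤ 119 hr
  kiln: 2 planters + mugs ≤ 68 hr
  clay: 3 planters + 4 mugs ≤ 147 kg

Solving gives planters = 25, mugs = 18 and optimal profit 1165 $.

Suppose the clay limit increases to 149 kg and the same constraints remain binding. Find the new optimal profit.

1179

Check each constraint at x*: wheel time 115/119 (slack 4); kiln 68/68 (tight); clay 147/147 (tight).
Slack constraints have shadow price 0 (complementary slackness).
Dual feasibility on the basic columns requires 2·y_kiln + 3·y_clay = 25, 1·y_kiln + 4·y_clay = 30.
→ y_kiln = 2 and y_clay = 7.
Δz = y_clay·Δb = 7 × (2) = 14, so new z* = 1165 + 14 = 1179.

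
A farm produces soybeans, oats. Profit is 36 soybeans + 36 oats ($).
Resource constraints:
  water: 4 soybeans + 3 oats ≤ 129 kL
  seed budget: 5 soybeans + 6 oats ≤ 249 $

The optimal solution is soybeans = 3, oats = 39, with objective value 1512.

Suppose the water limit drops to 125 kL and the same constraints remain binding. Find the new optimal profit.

1496

At the optimum: water uses 129 of 129 (binding); seed budget uses 249 of 249 (binding).
From A_Bᵀ y = c: 4·y_water + 5·y_seed budget = 36; 3·y_water + 6·y_seed budget = 36.
→ y_water = 4 and y_seed budget = 4.
Δz = y_water·Δb = 4 × (-4) = -16, so new z* = 1512 − 16 = 1496.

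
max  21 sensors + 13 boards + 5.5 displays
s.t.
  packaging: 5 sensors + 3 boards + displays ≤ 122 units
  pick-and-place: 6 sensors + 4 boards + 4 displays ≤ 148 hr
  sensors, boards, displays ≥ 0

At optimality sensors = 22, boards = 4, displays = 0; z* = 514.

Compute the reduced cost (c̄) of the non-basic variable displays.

-1.5

At the optimum: packaging uses 122 of 122 (binding); pick-and-place uses 148 of 148 (binding).
The binding rows give the dual system: 5·y_packaging + 6·y_pick-and-place = 21 and 3·y_packaging + 4·y_pick-and-place = 13.
→ y_packaging = 3 and y_pick-and-place = 1.
Reduced cost of displays: c₃ − yᵀa₃ = 5.5 − (3·1 + 1·4) = 5.5 − 7 = -1.5.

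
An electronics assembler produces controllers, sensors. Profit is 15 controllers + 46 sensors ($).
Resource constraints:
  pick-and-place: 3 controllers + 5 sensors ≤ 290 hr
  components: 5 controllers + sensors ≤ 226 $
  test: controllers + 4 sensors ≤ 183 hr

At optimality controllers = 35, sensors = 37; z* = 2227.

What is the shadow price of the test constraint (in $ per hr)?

Binding: pick-and-place and test. Non-binding: components (14 unused).
Slack constraints have shadow price 0 (complementary slackness).
The binding rows give the dual system: 3·y_pick-and-place + 1·y_test = 15 and 5·y_pick-and-place + 4·y_test = 46.
This yields shadow prices y_pick-and-place = 2, y_test = 9.
Shadow price of test = 9.

9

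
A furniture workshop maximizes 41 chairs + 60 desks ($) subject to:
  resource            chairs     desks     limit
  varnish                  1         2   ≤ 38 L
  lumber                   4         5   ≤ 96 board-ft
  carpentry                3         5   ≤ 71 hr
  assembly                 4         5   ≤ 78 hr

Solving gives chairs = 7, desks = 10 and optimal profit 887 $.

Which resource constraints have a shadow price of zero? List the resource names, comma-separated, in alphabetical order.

lumber, varnish

varnish: 27/38 (slack 11)
lumber: 78/96 (slack 18)
carpentry: 71/71 (binding)
assembly: 78/78 (binding)
By complementary slackness, a constraint with positive slack has shadow price 0 → lumber, varnish.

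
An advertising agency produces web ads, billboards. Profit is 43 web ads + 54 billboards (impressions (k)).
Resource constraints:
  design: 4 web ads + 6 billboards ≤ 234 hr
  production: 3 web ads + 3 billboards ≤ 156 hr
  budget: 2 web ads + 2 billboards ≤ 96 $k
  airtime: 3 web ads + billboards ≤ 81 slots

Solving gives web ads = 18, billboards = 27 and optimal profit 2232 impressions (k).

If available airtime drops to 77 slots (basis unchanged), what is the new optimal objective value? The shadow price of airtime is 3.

Δb = -4, so new z* = 2232 + (3)·(-4) = 2232 − 12 = 2220.

2220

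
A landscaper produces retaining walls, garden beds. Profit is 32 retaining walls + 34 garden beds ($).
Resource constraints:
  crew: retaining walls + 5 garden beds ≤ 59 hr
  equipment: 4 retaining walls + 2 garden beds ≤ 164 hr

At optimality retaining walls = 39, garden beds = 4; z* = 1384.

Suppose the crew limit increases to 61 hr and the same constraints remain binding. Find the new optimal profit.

1392

At the optimum: crew uses 59 of 59 (binding); equipment uses 164 of 164 (binding).
The binding rows give the dual system: 1·y_crew + 4·y_equipment = 32 and 5·y_crew + 2·y_equipment = 34.
Solving: y_crew = 4, y_equipment = 7.
Δz = y_crew·Δb = 4 × (2) = 8, so new z* = 1384 + 8 = 1392.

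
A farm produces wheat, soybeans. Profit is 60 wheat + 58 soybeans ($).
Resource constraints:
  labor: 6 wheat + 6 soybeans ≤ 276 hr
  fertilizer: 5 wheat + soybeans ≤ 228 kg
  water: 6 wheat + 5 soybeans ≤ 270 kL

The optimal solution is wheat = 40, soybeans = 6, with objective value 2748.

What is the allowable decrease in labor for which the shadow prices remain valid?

Binding constraints: labor, water. The basis is B = [[6,6],[6,5]] with det -6.
Per unit decrease in labor, x* moves by d = (0.8333, -1).
The basis stays optimal until soybeans reaches 0; allowable decrease = 6 hr.

6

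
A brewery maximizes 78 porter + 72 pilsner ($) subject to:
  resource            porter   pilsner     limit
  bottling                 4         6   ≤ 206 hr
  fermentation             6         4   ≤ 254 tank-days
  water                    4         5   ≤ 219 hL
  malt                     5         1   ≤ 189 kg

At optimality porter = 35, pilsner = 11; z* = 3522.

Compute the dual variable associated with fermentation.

Check each constraint at x*: bottling 206/206 (tight); fermentation 254/254 (tight); water 195/219 (slack 24); malt 186/189 (slack 3).
Slack constraints have shadow price 0 (complementary slackness).
From A_Bᵀ y = c: 4·y_bottling + 6·y_fermentation = 78; 6·y_bottling + 4·y_fermentation = 72.
Solving: y_bottling = 6, y_fermentation = 9.
Shadow price of fermentation = 9.

9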